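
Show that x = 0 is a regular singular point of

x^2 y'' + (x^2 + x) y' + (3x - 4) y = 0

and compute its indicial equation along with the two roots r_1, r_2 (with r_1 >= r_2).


Divide by x^2 to reach normal form y'' + P_1(x) y' + P_2(x) y = 0 with P_1(x) = 1 + 1/x and P_2(x) = 3/x - 4/x^2.
x = 0 is a singular point because the y'-coefficient 1 + 1/x has a pole at x = 0 and the y-coefficient 3/x - 4/x^2 has a pole at x = 0.
It is a regular singular point because x P_1(x) = p(x) = x + 1 and x^2 P_2(x) = q(x) = 3x - 4 are polynomials, hence analytic at x = 0.
p(0) = 1,  q(0) = -4.
Indicial equation: r(r-1) + p(0) r + q(0) = 0, i.e. r^2 + (p(0) - 1) r + q(0) = 0, i.e. r^2 - 4 = 0.
Discriminant: (0)^2 - 4(-4) = 16, so r = (0 ± 4)/2.
Solving: r_1 = 2, r_2 = -2.

indicial: r^2 - 4 = 0; roots r_1 = 2, r_2 = -2


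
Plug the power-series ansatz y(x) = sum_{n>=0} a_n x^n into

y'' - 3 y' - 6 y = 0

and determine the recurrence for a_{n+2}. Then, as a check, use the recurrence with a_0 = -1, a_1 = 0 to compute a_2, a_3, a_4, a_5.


Substitute y = sum_n a_n x^n.
y''(x) has coefficient (n+2)(n+1) a_{n+2} at x^n;
-3 y'(x) has coefficient -3 (n+1) a_{n+1} at x^n;
-6 y(x) has coefficient -6 a_n at x^n.
Matching x^n: (n+2)(n+1) a_{n+2} - 3 (n+1) a_{n+1} - 6 a_n = 0.
Thus a_{n+2} = [3 (n+1) a_{n+1} + 6 a_n] / ((n+1)(n+2)).

Check with a_0 = -1, a_1 = 0 (apply the recurrence for n = 0, 1, 2, 3): a_0 = -1, a_1 = 0, a_2 = -3, a_3 = -3, a_4 = -15/4, a_5 = -63/20.

a_(n+2) = [3 (n+1) a_(n+1) + 6 a_n] / ((n+1)(n+2)); check: a_0 = -1, a_1 = 0, a_2 = -3, a_3 = -3, a_4 = -15/4, a_5 = -63/20


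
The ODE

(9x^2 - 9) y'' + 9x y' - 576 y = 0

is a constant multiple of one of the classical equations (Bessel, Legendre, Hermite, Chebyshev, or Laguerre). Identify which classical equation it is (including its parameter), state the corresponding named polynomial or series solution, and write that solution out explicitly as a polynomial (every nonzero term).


All three coefficients share the factor -9; dividing through by -9 gives  (1 - x^2) y'' - x y' + 64 y = 0.
This matches the Chebyshev equation (1 - x^2) y'' - x y' + n^2 y = 0 (note the -x y' term, not -2x y') with n^2 = 64, so n = 8; the polynomial solution is T_8(x).
With y = sum_k a_k x^k, matching x^k gives (k+2)(k+1) a_{k+2} = (k^2 - n^2) a_k = (k - 8)(k + 8) a_k. The right side vanishes at k = 8, so the series with the parity of 8 terminates at degree 8.
Standard normalization: leading coefficient of T_n is 2^(n-1), so a_8 = 2^7 = 128. Work downward with a_k = (k+1)(k+2) a_{k+2} / ((k - 8)(k + 8)):
  a_6 = (7)(8)(128) / ((6 - 8)(6 + 8)) = 7168/(-28) = -256
  a_4 = (5)(6)(-256) / ((4 - 8)(4 + 8)) = -7680/(-48) = 160
  a_2 = (3)(4)(160) / ((2 - 8)(2 + 8)) = 1920/(-60) = -32
  a_0 = (1)(2)(-32) / ((0 - 8)(0 + 8)) = -64/(-64) = 1
Hence T_8(x) = 128 x^8 - 256 x^6 + 160 x^4 - 32 x^2 + 1.

T_8(x); series = 128 x^8 - 256 x^6 + 160 x^4 - 32 x^2 + 1


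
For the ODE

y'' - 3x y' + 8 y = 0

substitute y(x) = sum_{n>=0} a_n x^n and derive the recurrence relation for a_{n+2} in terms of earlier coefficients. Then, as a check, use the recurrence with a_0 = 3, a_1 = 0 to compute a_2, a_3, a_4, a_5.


Substitute y = sum_n a_n x^n.
y''(x) has coefficient (n+2)(n+1) a_{n+2} at x^n;
-3 x y'(x) has coefficient -3 n a_n at x^n (shift);
8 y(x) has coefficient 8 a_n at x^n.
Matching x^n: (n+2)(n+1) a_{n+2} + (-3n + 8) a_n = 0.
Thus a_{n+2} = (3n - 8) / ((n+1)(n+2)) * a_n.

Check with a_0 = 3, a_1 = 0 (apply the recurrence for n = 0, 1, 2, 3): a_0 = 3, a_1 = 0, a_2 = -12, a_3 = 0, a_4 = 2, a_5 = 0.

a_(n+2) = (3n - 8) / ((n+1)(n+2)) * a_n; check: a_0 = 3, a_1 = 0, a_2 = -12, a_3 = 0, a_4 = 2, a_5 = 0


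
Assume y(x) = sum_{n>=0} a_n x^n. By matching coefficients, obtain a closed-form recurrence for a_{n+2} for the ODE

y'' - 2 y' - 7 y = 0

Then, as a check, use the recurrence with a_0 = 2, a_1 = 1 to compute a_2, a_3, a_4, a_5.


Substitute y = sum_n a_n x^n.
y''(x) has coefficient (n+2)(n+1) a_{n+2} at x^n;
-2 y'(x) has coefficient -2 (n+1) a_{n+1} at x^n;
-7 y(x) has coefficient -7 a_n at x^n.
Matching x^n: (n+2)(n+1) a_{n+2} - 2 (n+1) a_{n+1} - 7 a_n = 0.
Thus a_{n+2} = [2 (n+1) a_{n+1} + 7 a_n] / ((n+1)(n+2)).

Check with a_0 = 2, a_1 = 1 (apply the recurrence for n = 0, 1, 2, 3): a_0 = 2, a_1 = 1, a_2 = 8, a_3 = 13/2, a_4 = 95/12, a_5 = 653/120.

a_(n+2) = [2 (n+1) a_(n+1) + 7 a_n] / ((n+1)(n+2)); check: a_0 = 2, a_1 = 1, a_2 = 8, a_3 = 13/2, a_4 = 95/12, a_5 = 653/120


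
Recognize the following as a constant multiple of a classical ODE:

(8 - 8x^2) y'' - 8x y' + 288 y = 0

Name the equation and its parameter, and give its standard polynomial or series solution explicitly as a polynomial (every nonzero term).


All three coefficients share the factor 8; dividing through by 8 gives  (1 - x^2) y'' - x y' + 36 y = 0.
This matches the Chebyshev equation (1 - x^2) y'' - x y' + n^2 y = 0 (note the -x y' term, not -2x y') with n^2 = 36, so n = 6; the polynomial solution is T_6(x).
With y = sum_k a_k x^k, matching x^k gives (k+2)(k+1) a_{k+2} = (k^2 - n^2) a_k = (k - 6)(k + 6) a_k. The right side vanishes at k = 6, so the series with the parity of 6 terminates at degree 6.
Standard normalization: leading coefficient of T_n is 2^(n-1), so a_6 = 2^5 = 32. Work downward with a_k = (k+1)(k+2) a_{k+2} / ((k - 6)(k + 6)):
  a_4 = (5)(6)(32) / ((4 - 6)(4 + 6)) = 960/(-20) = -48
  a_2 = (3)(4)(-48) / ((2 - 6)(2 + 6)) = -576/(-32) = 18
  a_0 = (1)(2)(18) / ((0 - 6)(0 + 6)) = 36/(-36) = -1
Hence T_6(x) = 32 x^6 - 48 x^4 + 18 x^2 - 1.

T_6(x); series = 32 x^6 - 48 x^4 + 18 x^2 - 1


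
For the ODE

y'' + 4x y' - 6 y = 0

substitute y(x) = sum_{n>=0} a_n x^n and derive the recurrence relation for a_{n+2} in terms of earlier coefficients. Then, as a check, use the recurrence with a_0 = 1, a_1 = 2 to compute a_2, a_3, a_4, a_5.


Substitute y = sum_n a_n x^n.
y''(x) has coefficient (n+2)(n+1) a_{n+2} at x^n;
4 x y'(x) has coefficient 4 n a_n at x^n (shift);
-6 y(x) has coefficient -6 a_n at x^n.
Matching x^n: (n+2)(n+1) a_{n+2} + (4n - 6) a_n = 0.
Thus a_{n+2} = (-4n + 6) / ((n+1)(n+2)) * a_n.

Check with a_0 = 1, a_1 = 2 (apply the recurrence for n = 0, 1, 2, 3): a_0 = 1, a_1 = 2, a_2 = 3, a_3 = 2/3, a_4 = -1/2, a_5 = -1/5.

a_(n+2) = (-4n + 6) / ((n+1)(n+2)) * a_n; check: a_0 = 1, a_1 = 2, a_2 = 3, a_3 = 2/3, a_4 = -1/2, a_5 = -1/5


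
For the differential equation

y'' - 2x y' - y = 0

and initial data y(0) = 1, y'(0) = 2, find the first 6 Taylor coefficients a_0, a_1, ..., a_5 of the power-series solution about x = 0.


Ansatz: y(x) = sum_{n>=0} a_n x^n, so y'(x) = sum_{n>=1} n a_n x^(n-1) and y''(x) = sum_{n>=2} n(n-1) a_n x^(n-2).
Substitute into P(x) y'' + Q(x) y' + R(x) y = 0 with P(x) = 1, Q(x) = -2x, R(x) = -1, and match powers of x.
Initial conditions: a_0 = 1, a_1 = 2.
Setting the coefficient of each power of x to zero and solving order by order (substituting the coefficients already found):
  x^0: 2 a_2 - a_0 = 0  ->  2 a_2 = a_0 = 1  ->  a_2 = 1/2
  x^1: 6 a_3 - 3 a_1 = 0  ->  6 a_3 = 3 a_1 = 6  ->  a_3 = 1
  x^2: 12 a_4 - 5 a_2 = 0  ->  12 a_4 = 5 a_2 = 5/2  ->  a_4 = 5/24
  x^3: 20 a_5 - 7 a_3 = 0  ->  20 a_5 = 7 a_3 = 7  ->  a_5 = 7/20
Truncated series: y(x) = 1 + 2 x + (1/2) x^2 + x^3 + (5/24) x^4 + (7/20) x^5 + O(x^6).

a_0 = 1; a_1 = 2; a_2 = 1/2; a_3 = 1; a_4 = 5/24; a_5 = 7/20


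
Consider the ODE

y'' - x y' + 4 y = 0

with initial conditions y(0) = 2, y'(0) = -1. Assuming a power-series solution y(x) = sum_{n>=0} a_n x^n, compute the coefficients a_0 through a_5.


Ansatz: y(x) = sum_{n>=0} a_n x^n, so y'(x) = sum_{n>=1} n a_n x^(n-1) and y''(x) = sum_{n>=2} n(n-1) a_n x^(n-2).
Substitute into P(x) y'' + Q(x) y' + R(x) y = 0 with P(x) = 1, Q(x) = -x, R(x) = 4, and match powers of x.
Initial conditions: a_0 = 2, a_1 = -1.
Setting the coefficient of each power of x to zero and solving order by order (substituting the coefficients already found):
  x^0: 2 a_2 + 4 a_0 = 0  ->  2 a_2 = -4 a_0 = -8  ->  a_2 = -4
  x^1: 6 a_3 + 3 a_1 = 0  ->  6 a_3 = -3 a_1 = 3  ->  a_3 = 1/2
  x^2: 12 a_4 + 2 a_2 = 0  ->  12 a_4 = -2 a_2 = 8  ->  a_4 = 2/3
  x^3: 20 a_5 + a_3 = 0  ->  20 a_5 = -a_3 = -1/2  ->  a_5 = -1/40
Truncated series: y(x) = 2 - x - 4 x^2 + (1/2) x^3 + (2/3) x^4 - (1/40) x^5 + O(x^6).

a_0 = 2; a_1 = -1; a_2 = -4; a_3 = 1/2; a_4 = 2/3; a_5 = -1/40


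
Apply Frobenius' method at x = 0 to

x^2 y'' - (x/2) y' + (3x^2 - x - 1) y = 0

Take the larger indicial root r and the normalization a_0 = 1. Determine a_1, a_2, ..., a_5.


Write in Frobenius form y'' + (p(x)/x) y' + (q(x)/x^2) y = 0:
  p(x) = -1/2,  q(x) = 3x^2 - x - 1.
Indicial equation: r(r-1) + (-1/2) r + (-1) = 0 -> roots r_1 = 2, r_2 = -1/2.
Take r = r_1 = 2. Let y(x) = x^r sum_{n>=0} a_n x^n with a_0 = 1.
Substitute y = x^r sum a_n x^n and match x^{r+n}. The recurrence is
  D(n) a_n - 1 a_{n-1} + 3 a_{n-2} = 0,  where D(n) = (r+n)(r+n-1) + (-1/2)(r+n) + (-1).
  a_n = [1 a_{n-1} - 3 a_{n-2}] / D(n).
Since the indicial polynomial factors as (r - r_1)(r - r_2), D(n) = (r_1 + n - r_1)(r_1 + n - r_2) = n(n + 5/2).
Evaluating step by step (a_0 = 1):
  n = 1: D(1) = 1(1 + 5/2) = 7/2; numerator = 1(1) = 1; a_1 = (1)/(7/2) = 2/7
  n = 2: D(2) = 2(2 + 5/2) = 9; numerator = 1(2/7) - 3(1) = -19/7; a_2 = (-19/7)/(9) = -19/63
  n = 3: D(3) = 3(3 + 5/2) = 33/2; numerator = 1(-19/63) - 3(2/7) = -73/63; a_3 = (-73/63)/(33/2) = -146/2079
  n = 4: D(4) = 4(4 + 5/2) = 26; numerator = 1(-146/2079) - 3(-19/63) = 1735/2079; a_4 = (1735/2079)/(26) = 1735/54054
  n = 5: D(5) = 5(5 + 5/2) = 75/2; numerator = 1(1735/54054) - 3(-146/2079) = 1193/4914; a_5 = (1193/4914)/(75/2) = 1193/184275

r = 2; a_0 = 1; a_1 = 2/7; a_2 = -19/63; a_3 = -146/2079; a_4 = 1735/54054; a_5 = 1193/184275


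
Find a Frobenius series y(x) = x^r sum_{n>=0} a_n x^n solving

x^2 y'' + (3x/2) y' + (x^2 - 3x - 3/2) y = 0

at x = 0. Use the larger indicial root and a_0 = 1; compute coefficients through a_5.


Write in Frobenius form y'' + (p(x)/x) y' + (q(x)/x^2) y = 0:
  p(x) = 3/2,  q(x) = x^2 - 3x - 3/2.
Indicial equation: r(r-1) + (3/2) r + (-3/2) = 0 -> roots r_1 = 1, r_2 = -3/2.
Take r = r_1 = 1. Let y(x) = x^r sum_{n>=0} a_n x^n with a_0 = 1.
Substitute y = x^r sum a_n x^n and match x^{r+n}. The recurrence is
  D(n) a_n - 3 a_{n-1} + 1 a_{n-2} = 0,  where D(n) = (r+n)(r+n-1) + (3/2)(r+n) + (-3/2).
  a_n = [3 a_{n-1} - 1 a_{n-2}] / D(n).
Since the indicial polynomial factors as (r - r_1)(r - r_2), D(n) = (r_1 + n - r_1)(r_1 + n - r_2) = n(n + 5/2).
Evaluating step by step (a_0 = 1):
  n = 1: D(1) = 1(1 + 5/2) = 7/2; numerator = 3(1) = 3; a_1 = (3)/(7/2) = 6/7
  n = 2: D(2) = 2(2 + 5/2) = 9; numerator = 3(6/7) - 1(1) = 11/7; a_2 = (11/7)/(9) = 11/63
  n = 3: D(3) = 3(3 + 5/2) = 33/2; numerator = 3(11/63) - 1(6/7) = -1/3; a_3 = (-1/3)/(33/2) = -2/99
  n = 4: D(4) = 4(4 + 5/2) = 26; numerator = 3(-2/99) - 1(11/63) = -163/693; a_4 = (-163/693)/(26) = -163/18018
  n = 5: D(5) = 5(5 + 5/2) = 75/2; numerator = 3(-163/18018) - 1(-2/99) = -125/18018; a_5 = (-125/18018)/(75/2) = -5/27027

r = 1; a_0 = 1; a_1 = 6/7; a_2 = 11/63; a_3 = -2/99; a_4 = -163/18018; a_5 = -5/27027


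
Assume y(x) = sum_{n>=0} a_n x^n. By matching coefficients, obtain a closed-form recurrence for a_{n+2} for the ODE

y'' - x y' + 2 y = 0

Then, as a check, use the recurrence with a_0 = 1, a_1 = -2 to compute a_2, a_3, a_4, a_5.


Substitute y = sum_n a_n x^n.
y''(x) has coefficient (n+2)(n+1) a_{n+2} at x^n;
-x y'(x) has coefficient -n a_n at x^n (shift);
2 y(x) has coefficient 2 a_n at x^n.
Matching x^n: (n+2)(n+1) a_{n+2} + (-n + 2) a_n = 0.
Thus a_{n+2} = (n - 2) / ((n+1)(n+2)) * a_n.

Check with a_0 = 1, a_1 = -2 (apply the recurrence for n = 0, 1, 2, 3): a_0 = 1, a_1 = -2, a_2 = -1, a_3 = 1/3, a_4 = 0, a_5 = 1/60.

a_(n+2) = (n - 2) / ((n+1)(n+2)) * a_n; check: a_0 = 1, a_1 = -2, a_2 = -1, a_3 = 1/3, a_4 = 0, a_5 = 1/60


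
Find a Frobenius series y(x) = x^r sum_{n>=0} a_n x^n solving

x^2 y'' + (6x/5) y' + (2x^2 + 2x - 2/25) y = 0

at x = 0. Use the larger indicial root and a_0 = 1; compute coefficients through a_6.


Write in Frobenius form y'' + (p(x)/x) y' + (q(x)/x^2) y = 0:
  p(x) = 6/5,  q(x) = 2x^2 + 2x - 2/25.
Indicial equation: r(r-1) + (6/5) r + (-2/25) = 0 -> roots r_1 = 1/5, r_2 = -2/5.
Take r = r_1 = 1/5. Let y(x) = x^r sum_{n>=0} a_n x^n with a_0 = 1.
Substitute y = x^r sum a_n x^n and match x^{r+n}. The recurrence is
  D(n) a_n + 2 a_{n-1} + 2 a_{n-2} = 0,  where D(n) = (r+n)(r+n-1) + (6/5)(r+n) + (-2/25).
  a_n = [-2 a_{n-1} - 2 a_{n-2}] / D(n).
Since the indicial polynomial factors as (r - r_1)(r - r_2), D(n) = (r_1 + n - r_1)(r_1 + n - r_2) = n(n + 3/5).
Evaluating step by step (a_0 = 1):
  n = 1: D(1) = 1(1 + 3/5) = 8/5; numerator = -2(1) = -2; a_1 = (-2)/(8/5) = -5/4
  n = 2: D(2) = 2(2 + 3/5) = 26/5; numerator = -2(-5/4) - 2(1) = 1/2; a_2 = (1/2)/(26/5) = 5/52
  n = 3: D(3) = 3(3 + 3/5) = 54/5; numerator = -2(5/52) - 2(-5/4) = 30/13; a_3 = (30/13)/(54/5) = 25/117
  n = 4: D(4) = 4(4 + 3/5) = 92/5; numerator = -2(25/117) - 2(5/52) = -145/234; a_4 = (-145/234)/(92/5) = -725/21528
  n = 5: D(5) = 5(5 + 3/5) = 28; numerator = -2(-725/21528) - 2(25/117) = -3875/10764; a_5 = (-3875/10764)/(28) = -3875/301392
  n = 6: D(6) = 6(6 + 3/5) = 198/5; numerator = -2(-3875/301392) - 2(-725/21528) = 4675/50232; a_6 = (4675/50232)/(198/5) = 2125/904176

r = 1/5; a_0 = 1; a_1 = -5/4; a_2 = 5/52; a_3 = 25/117; a_4 = -725/21528; a_5 = -3875/301392; a_6 = 2125/904176


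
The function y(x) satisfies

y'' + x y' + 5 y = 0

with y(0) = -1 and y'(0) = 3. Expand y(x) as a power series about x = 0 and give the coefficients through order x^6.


Ansatz: y(x) = sum_{n>=0} a_n x^n, so y'(x) = sum_{n>=1} n a_n x^(n-1) and y''(x) = sum_{n>=2} n(n-1) a_n x^(n-2).
Substitute into P(x) y'' + Q(x) y' + R(x) y = 0 with P(x) = 1, Q(x) = x, R(x) = 5, and match powers of x.
Initial conditions: a_0 = -1, a_1 = 3.
Setting the coefficient of each power of x to zero and solving order by order (substituting the coefficients already found):
  x^0: 2 a_2 + 5 a_0 = 0  ->  2 a_2 = -5 a_0 = 5  ->  a_2 = 5/2
  x^1: 6 a_3 + 6 a_1 = 0  ->  6 a_3 = -6 a_1 = -18  ->  a_3 = -3
  x^2: 12 a_4 + 7 a_2 = 0  ->  12 a_4 = -7 a_2 = -35/2  ->  a_4 = -35/24
  x^3: 20 a_5 + 8 a_3 = 0  ->  20 a_5 = -8 a_3 = 24  ->  a_5 = 6/5
  x^4: 30 a_6 + 9 a_4 = 0  ->  30 a_6 = -9 a_4 = 105/8  ->  a_6 = 7/16
Truncated series: y(x) = -1 + 3 x + (5/2) x^2 - 3 x^3 - (35/24) x^4 + (6/5) x^5 + (7/16) x^6 + O(x^7).

a_0 = -1; a_1 = 3; a_2 = 5/2; a_3 = -3; a_4 = -35/24; a_5 = 6/5; a_6 = 7/16


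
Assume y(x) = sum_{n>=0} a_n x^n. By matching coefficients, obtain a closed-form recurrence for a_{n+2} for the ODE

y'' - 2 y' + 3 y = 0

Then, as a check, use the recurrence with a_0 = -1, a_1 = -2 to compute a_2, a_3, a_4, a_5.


Substitute y = sum_n a_n x^n.
y''(x) has coefficient (n+2)(n+1) a_{n+2} at x^n;
-2 y'(x) has coefficient -2 (n+1) a_{n+1} at x^n;
3 y(x) has coefficient 3 a_n at x^n.
Matching x^n: (n+2)(n+1) a_{n+2} - 2 (n+1) a_{n+1} + 3 a_n = 0.
Thus a_{n+2} = [2 (n+1) a_{n+1} - 3 a_n] / ((n+1)(n+2)).

Check with a_0 = -1, a_1 = -2 (apply the recurrence for n = 0, 1, 2, 3): a_0 = -1, a_1 = -2, a_2 = -1/2, a_3 = 2/3, a_4 = 11/24, a_5 = 1/12.

a_(n+2) = [2 (n+1) a_(n+1) - 3 a_n] / ((n+1)(n+2)); check: a_0 = -1, a_1 = -2, a_2 = -1/2, a_3 = 2/3, a_4 = 11/24, a_5 = 1/12


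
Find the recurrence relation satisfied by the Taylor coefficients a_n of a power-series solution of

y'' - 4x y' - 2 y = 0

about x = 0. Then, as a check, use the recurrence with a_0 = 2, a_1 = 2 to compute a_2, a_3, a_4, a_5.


Substitute y = sum_n a_n x^n.
y''(x) has coefficient (n+2)(n+1) a_{n+2} at x^n;
-4 x y'(x) has coefficient -4 n a_n at x^n (shift);
-2 y(x) has coefficient -2 a_n at x^n.
Matching x^n: (n+2)(n+1) a_{n+2} + (-4n - 2) a_n = 0.
Thus a_{n+2} = (4n + 2) / ((n+1)(n+2)) * a_n.

Check with a_0 = 2, a_1 = 2 (apply the recurrence for n = 0, 1, 2, 3): a_0 = 2, a_1 = 2, a_2 = 2, a_3 = 2, a_4 = 5/3, a_5 = 7/5.

a_(n+2) = (4n + 2) / ((n+1)(n+2)) * a_n; check: a_0 = 2, a_1 = 2, a_2 = 2, a_3 = 2, a_4 = 5/3, a_5 = 7/5


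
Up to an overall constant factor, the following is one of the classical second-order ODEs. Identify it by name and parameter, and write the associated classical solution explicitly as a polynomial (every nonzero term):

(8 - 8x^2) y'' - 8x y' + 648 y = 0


All three coefficients share the factor 8; dividing through by 8 gives  (1 - x^2) y'' - x y' + 81 y = 0.
This matches the Chebyshev equation (1 - x^2) y'' - x y' + n^2 y = 0 (note the -x y' term, not -2x y') with n^2 = 81, so n = 9; the polynomial solution is T_9(x).
With y = sum_k a_k x^k, matching x^k gives (k+2)(k+1) a_{k+2} = (k^2 - n^2) a_k = (k - 9)(k + 9) a_k. The right side vanishes at k = 9, so the series with the parity of 9 terminates at degree 9.
Standard normalization: leading coefficient of T_n is 2^(n-1), so a_9 = 2^8 = 256. Work downward with a_k = (k+1)(k+2) a_{k+2} / ((k - 9)(k + 9)):
  a_7 = (8)(9)(256) / ((7 - 9)(7 + 9)) = 18432/(-32) = -576
  a_5 = (6)(7)(-576) / ((5 - 9)(5 + 9)) = -24192/(-56) = 432
  a_3 = (4)(5)(432) / ((3 - 9)(3 + 9)) = 8640/(-72) = -120
  a_1 = (2)(3)(-120) / ((1 - 9)(1 + 9)) = -720/(-80) = 9
Hence T_9(x) = 256 x^9 - 576 x^7 + 432 x^5 - 120 x^3 + 9 x.

T_9(x); series = 256 x^9 - 576 x^7 + 432 x^5 - 120 x^3 + 9 x


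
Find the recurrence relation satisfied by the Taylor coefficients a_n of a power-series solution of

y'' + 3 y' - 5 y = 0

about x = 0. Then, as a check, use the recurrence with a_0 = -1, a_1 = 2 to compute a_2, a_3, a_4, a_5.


Substitute y = sum_n a_n x^n.
y''(x) has coefficient (n+2)(n+1) a_{n+2} at x^n;
3 y'(x) has coefficient 3 (n+1) a_{n+1} at x^n;
-5 y(x) has coefficient -5 a_n at x^n.
Matching x^n: (n+2)(n+1) a_{n+2} + 3 (n+1) a_{n+1} - 5 a_n = 0.
Thus a_{n+2} = [-3 (n+1) a_{n+1} + 5 a_n] / ((n+1)(n+2)).

Check with a_0 = -1, a_1 = 2 (apply the recurrence for n = 0, 1, 2, 3): a_0 = -1, a_1 = 2, a_2 = -11/2, a_3 = 43/6, a_4 = -23/3, a_5 = 767/120.

a_(n+2) = [-3 (n+1) a_(n+1) + 5 a_n] / ((n+1)(n+2)); check: a_0 = -1, a_1 = 2, a_2 = -11/2, a_3 = 43/6, a_4 = -23/3, a_5 = 767/120


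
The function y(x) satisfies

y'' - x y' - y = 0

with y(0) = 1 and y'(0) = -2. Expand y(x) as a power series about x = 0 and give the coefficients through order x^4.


Ansatz: y(x) = sum_{n>=0} a_n x^n, so y'(x) = sum_{n>=1} n a_n x^(n-1) and y''(x) = sum_{n>=2} n(n-1) a_n x^(n-2).
Substitute into P(x) y'' + Q(x) y' + R(x) y = 0 with P(x) = 1, Q(x) = -x, R(x) = -1, and match powers of x.
Initial conditions: a_0 = 1, a_1 = -2.
Setting the coefficient of each power of x to zero and solving order by order (substituting the coefficients already found):
  x^0: 2 a_2 - a_0 = 0  ->  2 a_2 = a_0 = 1  ->  a_2 = 1/2
  x^1: 6 a_3 - 2 a_1 = 0  ->  6 a_3 = 2 a_1 = -4  ->  a_3 = -2/3
  x^2: 12 a_4 - 3 a_2 = 0  ->  12 a_4 = 3 a_2 = 3/2  ->  a_4 = 1/8
Truncated series: y(x) = 1 - 2 x + (1/2) x^2 - (2/3) x^3 + (1/8) x^4 + O(x^5).

a_0 = 1; a_1 = -2; a_2 = 1/2; a_3 = -2/3; a_4 = 1/8


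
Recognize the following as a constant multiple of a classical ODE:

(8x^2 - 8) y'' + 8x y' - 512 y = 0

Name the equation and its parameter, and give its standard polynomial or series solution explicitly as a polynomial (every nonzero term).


All three coefficients share the factor -8; dividing through by -8 gives  (1 - x^2) y'' - x y' + 64 y = 0.
This matches the Chebyshev equation (1 - x^2) y'' - x y' + n^2 y = 0 (note the -x y' term, not -2x y') with n^2 = 64, so n = 8; the polynomial solution is T_8(x).
With y = sum_k a_k x^k, matching x^k gives (k+2)(k+1) a_{k+2} = (k^2 - n^2) a_k = (k - 8)(k + 8) a_k. The right side vanishes at k = 8, so the series with the parity of 8 terminates at degree 8.
Standard normalization: leading coefficient of T_n is 2^(n-1), so a_8 = 2^7 = 128. Work downward with a_k = (k+1)(k+2) a_{k+2} / ((k - 8)(k + 8)):
  a_6 = (7)(8)(128) / ((6 - 8)(6 + 8)) = 7168/(-28) = -256
  a_4 = (5)(6)(-256) / ((4 - 8)(4 + 8)) = -7680/(-48) = 160
  a_2 = (3)(4)(160) / ((2 - 8)(2 + 8)) = 1920/(-60) = -32
  a_0 = (1)(2)(-32) / ((0 - 8)(0 + 8)) = -64/(-64) = 1
Hence T_8(x) = 128 x^8 - 256 x^6 + 160 x^4 - 32 x^2 + 1.

T_8(x); series = 128 x^8 - 256 x^6 + 160 x^4 - 32 x^2 + 1


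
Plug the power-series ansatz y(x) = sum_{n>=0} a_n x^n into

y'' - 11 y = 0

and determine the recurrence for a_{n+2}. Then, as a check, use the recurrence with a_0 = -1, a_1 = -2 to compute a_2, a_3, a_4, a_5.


Substitute y = sum_n a_n x^n into y'' + (const) y = 0.
y''(x) = sum_{n>=0} (n+2)(n+1) a_{n+2} x^n.
The ODE becomes sum_n [(n+2)(n+1) a_{n+2} - 11 a_n] x^n = 0.
Setting each coefficient to zero gives the recurrence:
  (n+2)(n+1) a_{n+2} - 11 a_n = 0,
  a_{n+2} = 11 / ((n+1)(n+2)) a_n.

Check with a_0 = -1, a_1 = -2 (apply the recurrence for n = 0, 1, 2, 3): a_0 = -1, a_1 = -2, a_2 = -11/2, a_3 = -11/3, a_4 = -121/24, a_5 = -121/60.

a_{n+2} = 11/((n+1)(n+2)) * a_n; check: a_0 = -1, a_1 = -2, a_2 = -11/2, a_3 = -11/3, a_4 = -121/24, a_5 = -121/60


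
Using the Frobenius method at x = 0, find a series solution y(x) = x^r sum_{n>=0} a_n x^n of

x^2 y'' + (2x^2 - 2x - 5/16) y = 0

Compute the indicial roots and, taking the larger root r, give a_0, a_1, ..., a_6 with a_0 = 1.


Write in Frobenius form y'' + (p(x)/x) y' + (q(x)/x^2) y = 0:
  p(x) = 0,  q(x) = 2x^2 - 2x - 5/16.
Indicial equation: r(r-1) + (0) r + (-5/16) = 0 -> roots r_1 = 5/4, r_2 = -1/4.
Take r = r_1 = 5/4. Let y(x) = x^r sum_{n>=0} a_n x^n with a_0 = 1.
Substitute y = x^r sum a_n x^n and match x^{r+n}. The recurrence is
  D(n) a_n - 2 a_{n-1} + 2 a_{n-2} = 0,  where D(n) = (r+n)(r+n-1) + (0)(r+n) + (-5/16).
  a_n = [2 a_{n-1} - 2 a_{n-2}] / D(n).
Since the indicial polynomial factors as (r - r_1)(r - r_2), D(n) = (r_1 + n - r_1)(r_1 + n - r_2) = n(n + 3/2).
Evaluating step by step (a_0 = 1):
  n = 1: D(1) = 1(1 + 3/2) = 5/2; numerator = 2(1) = 2; a_1 = (2)/(5/2) = 4/5
  n = 2: D(2) = 2(2 + 3/2) = 7; numerator = 2(4/5) - 2(1) = -2/5; a_2 = (-2/5)/(7) = -2/35
  n = 3: D(3) = 3(3 + 3/2) = 27/2; numerator = 2(-2/35) - 2(4/5) = -12/7; a_3 = (-12/7)/(27/2) = -8/63
  n = 4: D(4) = 4(4 + 3/2) = 22; numerator = 2(-8/63) - 2(-2/35) = -44/315; a_4 = (-44/315)/(22) = -2/315
  n = 5: D(5) = 5(5 + 3/2) = 65/2; numerator = 2(-2/315) - 2(-8/63) = 76/315; a_5 = (76/315)/(65/2) = 152/20475
  n = 6: D(6) = 6(6 + 3/2) = 45; numerator = 2(152/20475) - 2(-2/315) = 188/6825; a_6 = (188/6825)/(45) = 188/307125

r = 5/4; a_0 = 1; a_1 = 4/5; a_2 = -2/35; a_3 = -8/63; a_4 = -2/315; a_5 = 152/20475; a_6 = 188/307125


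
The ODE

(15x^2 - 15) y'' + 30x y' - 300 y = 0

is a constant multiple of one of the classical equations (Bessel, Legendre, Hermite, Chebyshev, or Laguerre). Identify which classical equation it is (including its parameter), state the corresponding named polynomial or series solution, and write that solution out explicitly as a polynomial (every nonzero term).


All three coefficients share the factor -15; dividing through by -15 gives  (1 - x^2) y'' - 2x y' + 20 y = 0.
This matches the Legendre equation (1 - x^2) y'' - 2x y' + n(n+1) y = 0 (note the -2x y' term) with n(n+1) = 20, so n = 4; the polynomial solution is P_4(x).
With y = sum_k a_k x^k, matching x^k gives (k+2)(k+1) a_{k+2} = [k(k+1) - n(n+1)] a_k = (k - 4)(k + 5) a_k. The right side vanishes at k = 4, so the series with the parity of 4 terminates at degree 4.
Standard normalization (P_n(1) = 1): leading coefficient (2n)!/(2^n (n!)^2) = 40320/(16*576) = 35/8, so a_4 = 35/8. Work downward with a_k = (k+1)(k+2) a_{k+2} / ((k - 4)(k + 5)):
  a_2 = (3)(4)(35/8) / ((2 - 4)(2 + 5)) = (105/2)/(-14) = -15/4
  a_0 = (1)(2)(-15/4) / ((0 - 4)(0 + 5)) = (-15/2)/(-20) = 3/8
Hence P_4(x) = 35 x^4/8 - 15 x^2/4 + 3/8.

P_4(x); series = 35 x^4/8 - 15 x^2/4 + 3/8


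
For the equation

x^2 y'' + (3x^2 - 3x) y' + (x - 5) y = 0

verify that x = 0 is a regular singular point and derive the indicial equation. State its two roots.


Divide by x^2 to reach normal form y'' + P_1(x) y' + P_2(x) y = 0 with P_1(x) = 3 - 3/x and P_2(x) = 1/x - 5/x^2.
x = 0 is a singular point because the y'-coefficient 3 - 3/x has a pole at x = 0 and the y-coefficient 1/x - 5/x^2 has a pole at x = 0.
It is a regular singular point because x P_1(x) = p(x) = 3x - 3 and x^2 P_2(x) = q(x) = x - 5 are polynomials, hence analytic at x = 0.
p(0) = -3,  q(0) = -5.
Indicial equation: r(r-1) + p(0) r + q(0) = 0, i.e. r^2 + (p(0) - 1) r + q(0) = 0, i.e. r^2 - 4 r - 5 = 0.
Discriminant: (-4)^2 - 4(-5) = 36, so r = (4 ± 6)/2.
Solving: r_1 = 5, r_2 = -1.

indicial: r^2 - 4 r - 5 = 0; roots r_1 = 5, r_2 = -1


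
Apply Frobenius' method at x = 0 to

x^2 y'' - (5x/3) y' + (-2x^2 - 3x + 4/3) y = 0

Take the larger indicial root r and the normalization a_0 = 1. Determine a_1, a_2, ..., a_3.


Write in Frobenius form y'' + (p(x)/x) y' + (q(x)/x^2) y = 0:
  p(x) = -5/3,  q(x) = -2x^2 - 3x + 4/3.
Indicial equation: r(r-1) + (-5/3) r + (4/3) = 0 -> roots r_1 = 2, r_2 = 2/3.
Take r = r_1 = 2. Let y(x) = x^r sum_{n>=0} a_n x^n with a_0 = 1.
Substitute y = x^r sum a_n x^n and match x^{r+n}. The recurrence is
  D(n) a_n - 3 a_{n-1} - 2 a_{n-2} = 0,  where D(n) = (r+n)(r+n-1) + (-5/3)(r+n) + (4/3).
  a_n = [3 a_{n-1} + 2 a_{n-2}] / D(n).
Since the indicial polynomial factors as (r - r_1)(r - r_2), D(n) = (r_1 + n - r_1)(r_1 + n - r_2) = n(n + 4/3).
Evaluating step by step (a_0 = 1):
  n = 1: D(1) = 1(1 + 4/3) = 7/3; numerator = 3(1) = 3; a_1 = (3)/(7/3) = 9/7
  n = 2: D(2) = 2(2 + 4/3) = 20/3; numerator = 3(9/7) + 2(1) = 41/7; a_2 = (41/7)/(20/3) = 123/140
  n = 3: D(3) = 3(3 + 4/3) = 13; numerator = 3(123/140) + 2(9/7) = 729/140; a_3 = (729/140)/(13) = 729/1820

r = 2; a_0 = 1; a_1 = 9/7; a_2 = 123/140; a_3 = 729/1820


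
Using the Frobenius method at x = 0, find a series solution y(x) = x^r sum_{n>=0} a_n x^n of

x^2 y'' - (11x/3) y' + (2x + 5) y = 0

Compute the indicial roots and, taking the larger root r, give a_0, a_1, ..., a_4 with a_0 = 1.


Write in Frobenius form y'' + (p(x)/x) y' + (q(x)/x^2) y = 0:
  p(x) = -11/3,  q(x) = 2x + 5.
Indicial equation: r(r-1) + (-11/3) r + (5) = 0 -> roots r_1 = 3, r_2 = 5/3.
Take r = r_1 = 3. Let y(x) = x^r sum_{n>=0} a_n x^n with a_0 = 1.
Substitute y = x^r sum a_n x^n and match x^{r+n}. The recurrence is
  D(n) a_n + 2 a_{n-1} = 0,  where D(n) = (r+n)(r+n-1) + (-11/3)(r+n) + (5).
  a_n = -2 / D(n) * a_{n-1}.
Since the indicial polynomial factors as (r - r_1)(r - r_2), D(n) = (r_1 + n - r_1)(r_1 + n - r_2) = n(n + 4/3).
Evaluating step by step (a_0 = 1):
  n = 1: D(1) = 1(1 + 4/3) = 7/3; numerator = -2(1) = -2; a_1 = (-2)/(7/3) = -6/7
  n = 2: D(2) = 2(2 + 4/3) = 20/3; numerator = -2(-6/7) = 12/7; a_2 = (12/7)/(20/3) = 9/35
  n = 3: D(3) = 3(3 + 4/3) = 13; numerator = -2(9/35) = -18/35; a_3 = (-18/35)/(13) = -18/455
  n = 4: D(4) = 4(4 + 4/3) = 64/3; numerator = -2(-18/455) = 36/455; a_4 = (36/455)/(64/3) = 27/7280

r = 3; a_0 = 1; a_1 = -6/7; a_2 = 9/35; a_3 = -18/455; a_4 = 27/7280


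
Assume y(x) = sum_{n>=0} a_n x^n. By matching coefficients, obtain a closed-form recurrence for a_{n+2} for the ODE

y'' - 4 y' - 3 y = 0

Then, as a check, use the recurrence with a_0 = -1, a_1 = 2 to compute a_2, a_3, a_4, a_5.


Substitute y = sum_n a_n x^n.
y''(x) has coefficient (n+2)(n+1) a_{n+2} at x^n;
-4 y'(x) has coefficient -4 (n+1) a_{n+1} at x^n;
-3 y(x) has coefficient -3 a_n at x^n.
Matching x^n: (n+2)(n+1) a_{n+2} - 4 (n+1) a_{n+1} - 3 a_n = 0.
Thus a_{n+2} = [4 (n+1) a_{n+1} + 3 a_n] / ((n+1)(n+2)).

Check with a_0 = -1, a_1 = 2 (apply the recurrence for n = 0, 1, 2, 3): a_0 = -1, a_1 = 2, a_2 = 5/2, a_3 = 13/3, a_4 = 119/24, a_5 = 277/60.

a_(n+2) = [4 (n+1) a_(n+1) + 3 a_n] / ((n+1)(n+2)); check: a_0 = -1, a_1 = 2, a_2 = 5/2, a_3 = 13/3, a_4 = 119/24, a_5 = 277/60


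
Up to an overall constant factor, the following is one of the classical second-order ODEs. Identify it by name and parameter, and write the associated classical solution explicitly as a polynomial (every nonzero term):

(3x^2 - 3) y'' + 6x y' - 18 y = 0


All three coefficients share the factor -3; dividing through by -3 gives  (1 - x^2) y'' - 2x y' + 6 y = 0.
This matches the Legendre equation (1 - x^2) y'' - 2x y' + n(n+1) y = 0 (note the -2x y' term) with n(n+1) = 6, so n = 2; the polynomial solution is P_2(x).
With y = sum_k a_k x^k, matching x^k gives (k+2)(k+1) a_{k+2} = [k(k+1) - n(n+1)] a_k = (k - 2)(k + 3) a_k. The right side vanishes at k = 2, so the series with the parity of 2 terminates at degree 2.
Standard normalization (P_n(1) = 1): leading coefficient (2n)!/(2^n (n!)^2) = 24/(4*4) = 3/2, so a_2 = 3/2. Work downward with a_k = (k+1)(k+2) a_{k+2} / ((k - 2)(k + 3)):
  a_0 = (1)(2)(3/2) / ((0 - 2)(0 + 3)) = 3/(-6) = -1/2
Hence P_2(x) = 3 x^2/2 - 1/2.

P_2(x); series = 3 x^2/2 - 1/2


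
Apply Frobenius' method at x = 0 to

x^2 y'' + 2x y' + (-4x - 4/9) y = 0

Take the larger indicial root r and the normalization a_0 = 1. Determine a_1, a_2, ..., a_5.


Write in Frobenius form y'' + (p(x)/x) y' + (q(x)/x^2) y = 0:
  p(x) = 2,  q(x) = -4x - 4/9.
Indicial equation: r(r-1) + (2) r + (-4/9) = 0 -> roots r_1 = 1/3, r_2 = -4/3.
Take r = r_1 = 1/3. Let y(x) = x^r sum_{n>=0} a_n x^n with a_0 = 1.
Substitute y = x^r sum a_n x^n and match x^{r+n}. The recurrence is
  D(n) a_n - 4 a_{n-1} = 0,  where D(n) = (r+n)(r+n-1) + (2)(r+n) + (-4/9).
  a_n = 4 / D(n) * a_{n-1}.
Since the indicial polynomial factors as (r - r_1)(r - r_2), D(n) = (r_1 + n - r_1)(r_1 + n - r_2) = n(n + 5/3).
Evaluating step by step (a_0 = 1):
  n = 1: D(1) = 1(1 + 5/3) = 8/3; numerator = 4(1) = 4; a_1 = (4)/(8/3) = 3/2
  n = 2: D(2) = 2(2 + 5/3) = 22/3; numerator = 4(3/2) = 6; a_2 = (6)/(22/3) = 9/11
  n = 3: D(3) = 3(3 + 5/3) = 14; numerator = 4(9/11) = 36/11; a_3 = (36/11)/(14) = 18/77
  n = 4: D(4) = 4(4 + 5/3) = 68/3; numerator = 4(18/77) = 72/77; a_4 = (72/77)/(68/3) = 54/1309
  n = 5: D(5) = 5(5 + 5/3) = 100/3; numerator = 4(54/1309) = 216/1309; a_5 = (216/1309)/(100/3) = 162/32725

r = 1/3; a_0 = 1; a_1 = 3/2; a_2 = 9/11; a_3 = 18/77; a_4 = 54/1309; a_5 = 162/32725


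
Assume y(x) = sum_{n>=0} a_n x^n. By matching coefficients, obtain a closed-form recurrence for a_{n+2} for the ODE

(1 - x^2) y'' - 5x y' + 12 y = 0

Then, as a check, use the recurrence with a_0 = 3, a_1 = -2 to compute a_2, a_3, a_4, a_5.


Substitute y = sum_n a_n x^n.
(1 - 1 x^2) y'' contributes (n+2)(n+1) a_{n+2} - n(n-1) a_n at x^n.
-5 x y'(x) contributes -5 n a_n at x^n.
12 y(x) contributes 12 a_n at x^n.
Matching x^n: (n+2)(n+1) a_{n+2} + (-n(n-1) - 5 n + 12) a_n = 0.
Thus a_{n+2} = (n(n-1) + 5 n - 12) / ((n+1)(n+2)) * a_n.

Check with a_0 = 3, a_1 = -2 (apply the recurrence for n = 0, 1, 2, 3): a_0 = 3, a_1 = -2, a_2 = -18, a_3 = 7/3, a_4 = 0, a_5 = 21/20.

a_(n+2) = (n(n-1) + 5 n - 12) / ((n+1)(n+2)) * a_n; check: a_0 = 3, a_1 = -2, a_2 = -18, a_3 = 7/3, a_4 = 0, a_5 = 21/20


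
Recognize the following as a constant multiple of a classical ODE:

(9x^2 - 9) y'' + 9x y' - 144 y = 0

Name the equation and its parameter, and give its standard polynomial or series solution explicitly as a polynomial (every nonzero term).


All three coefficients share the factor -9; dividing through by -9 gives  (1 - x^2) y'' - x y' + 16 y = 0.
This matches the Chebyshev equation (1 - x^2) y'' - x y' + n^2 y = 0 (note the -x y' term, not -2x y') with n^2 = 16, so n = 4; the polynomial solution is T_4(x).
With y = sum_k a_k x^k, matching x^k gives (k+2)(k+1) a_{k+2} = (k^2 - n^2) a_k = (k - 4)(k + 4) a_k. The right side vanishes at k = 4, so the series with the parity of 4 terminates at degree 4.
Standard normalization: leading coefficient of T_n is 2^(n-1), so a_4 = 2^3 = 8. Work downward with a_k = (k+1)(k+2) a_{k+2} / ((k - 4)(k + 4)):
  a_2 = (3)(4)(8) / ((2 - 4)(2 + 4)) = 96/(-12) = -8
  a_0 = (1)(2)(-8) / ((0 - 4)(0 + 4)) = -16/(-16) = 1
Hence T_4(x) = 8 x^4 - 8 x^2 + 1.

T_4(x); series = 8 x^4 - 8 x^2 + 1


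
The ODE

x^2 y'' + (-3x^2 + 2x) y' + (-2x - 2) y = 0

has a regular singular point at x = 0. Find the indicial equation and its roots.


Divide by x^2 to reach normal form y'' + P_1(x) y' + P_2(x) y = 0 with P_1(x) = -3 + 2/x and P_2(x) = -2/x - 2/x^2.
x = 0 is a singular point because the y'-coefficient -3 + 2/x has a pole at x = 0 and the y-coefficient -2/x - 2/x^2 has a pole at x = 0.
It is a regular singular point because x P_1(x) = p(x) = 2 - 3x and x^2 P_2(x) = q(x) = -2x - 2 are polynomials, hence analytic at x = 0.
p(0) = 2,  q(0) = -2.
Indicial equation: r(r-1) + p(0) r + q(0) = 0, i.e. r^2 + (p(0) - 1) r + q(0) = 0, i.e. r^2 + 1 r - 2 = 0.
Discriminant: (1)^2 - 4(-2) = 9, so r = (-1 ± 3)/2.
Solving: r_1 = 1, r_2 = -2.

indicial: r^2 + 1 r - 2 = 0; roots r_1 = 1, r_2 = -2


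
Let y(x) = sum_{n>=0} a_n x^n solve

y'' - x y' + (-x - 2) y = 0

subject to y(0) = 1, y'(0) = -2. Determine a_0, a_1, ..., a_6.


Ansatz: y(x) = sum_{n>=0} a_n x^n, so y'(x) = sum_{n>=1} n a_n x^(n-1) and y''(x) = sum_{n>=2} n(n-1) a_n x^(n-2).
Substitute into P(x) y'' + Q(x) y' + R(x) y = 0 with P(x) = 1, Q(x) = -x, R(x) = -x - 2, and match powers of x.
Initial conditions: a_0 = 1, a_1 = -2.
Setting the coefficient of each power of x to zero and solving order by order (substituting the coefficients already found):
  x^0: 2 a_2 - 2 a_0 = 0  ->  2 a_2 = 2 a_0 = 2  ->  a_2 = 1
  x^1: 6 a_3 - 3 a_1 - a_0 = 0  ->  6 a_3 = 3 a_1 + a_0 = -5  ->  a_3 = -5/6
  x^2: 12 a_4 - 4 a_2 - a_1 = 0  ->  12 a_4 = 4 a_2 + a_1 = 2  ->  a_4 = 1/6
  x^3: 20 a_5 - 5 a_3 - a_2 = 0  ->  20 a_5 = 5 a_3 + a_2 = -19/6  ->  a_5 = -19/120
  x^4: 30 a_6 - 6 a_4 - a_3 = 0  ->  30 a_6 = 6 a_4 + a_3 = 1/6  ->  a_6 = 1/180
Truncated series: y(x) = 1 - 2 x + x^2 - (5/6) x^3 + (1/6) x^4 - (19/120) x^5 + (1/180) x^6 + O(x^7).

a_0 = 1; a_1 = -2; a_2 = 1; a_3 = -5/6; a_4 = 1/6; a_5 = -19/120; a_6 = 1/180


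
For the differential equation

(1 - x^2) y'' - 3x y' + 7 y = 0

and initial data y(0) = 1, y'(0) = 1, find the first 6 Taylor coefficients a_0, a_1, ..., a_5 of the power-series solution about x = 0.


Ansatz: y(x) = sum_{n>=0} a_n x^n, so y'(x) = sum_{n>=1} n a_n x^(n-1) and y''(x) = sum_{n>=2} n(n-1) a_n x^(n-2).
Substitute into P(x) y'' + Q(x) y' + R(x) y = 0 with P(x) = 1 - x^2, Q(x) = -3x, R(x) = 7, and match powers of x.
Initial conditions: a_0 = 1, a_1 = 1.
Setting the coefficient of each power of x to zero and solving order by order (substituting the coefficients already found):
  x^0: 2 a_2 + 7 a_0 = 0  ->  2 a_2 = -7 a_0 = -7  ->  a_2 = -7/2
  x^1: 6 a_3 + 4 a_1 = 0  ->  6 a_3 = -4 a_1 = -4  ->  a_3 = -2/3
  x^2: 12 a_4 - a_2 = 0  ->  12 a_4 = a_2 = -7/2  ->  a_4 = -7/24
  x^3: 20 a_5 - 8 a_3 = 0  ->  20 a_5 = 8 a_3 = -16/3  ->  a_5 = -4/15
Truncated series: y(x) = 1 + x - (7/2) x^2 - (2/3) x^3 - (7/24) x^4 - (4/15) x^5 + O(x^6).

a_0 = 1; a_1 = 1; a_2 = -7/2; a_3 = -2/3; a_4 = -7/24; a_5 = -4/15


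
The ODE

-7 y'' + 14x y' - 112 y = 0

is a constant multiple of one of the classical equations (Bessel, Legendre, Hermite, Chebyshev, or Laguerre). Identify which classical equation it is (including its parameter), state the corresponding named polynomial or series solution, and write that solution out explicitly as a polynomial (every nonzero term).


All three coefficients share the factor -7; dividing through by -7 gives  y'' - 2x y' + 16 y = 0.
This matches the Hermite equation y'' - 2x y' + 2n y = 0 with 2n = 16, so n = 8; the polynomial solution is H_8(x).
With y = sum_k a_k x^k, matching x^k gives (k+2)(k+1) a_{k+2} = 2(k - n) a_k = 2(k - 8) a_k. The right side vanishes at k = 8, so the series with the parity of 8 terminates at degree 8.
Standard normalization: leading coefficient of H_n is 2^n, so a_8 = 2^8 = 256. Work downward with a_k = (k+1)(k+2) a_{k+2} / (2(k - n)):
  a_6 = (7)(8)(256) / (2(6 - 8)) = 14336/(-4) = -3584
  a_4 = (5)(6)(-3584) / (2(4 - 8)) = -107520/(-8) = 13440
  a_2 = (3)(4)(13440) / (2(2 - 8)) = 161280/(-12) = -13440
  a_0 = (1)(2)(-13440) / (2(0 - 8)) = -26880/(-16) = 1680
Hence H_8(x) = 256 x^8 - 3584 x^6 + 13440 x^4 - 13440 x^2 + 1680.

H_8(x); series = 256 x^8 - 3584 x^6 + 13440 x^4 - 13440 x^2 + 1680


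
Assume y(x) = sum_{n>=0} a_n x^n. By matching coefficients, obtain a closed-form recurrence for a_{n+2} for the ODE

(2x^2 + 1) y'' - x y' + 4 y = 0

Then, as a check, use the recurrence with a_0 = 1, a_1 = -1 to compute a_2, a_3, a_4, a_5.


Substitute y = sum_n a_n x^n.
(1 + 2 x^2) y'' contributes (n+2)(n+1) a_{n+2} + 2 n(n-1) a_n at x^n.
-x y'(x) contributes -n a_n at x^n.
4 y(x) contributes 4 a_n at x^n.
Matching x^n: (n+2)(n+1) a_{n+2} + (2 n(n-1) - n + 4) a_n = 0.
Thus a_{n+2} = (-2 n(n-1) + n - 4) / ((n+1)(n+2)) * a_n.

Check with a_0 = 1, a_1 = -1 (apply the recurrence for n = 0, 1, 2, 3): a_0 = 1, a_1 = -1, a_2 = -2, a_3 = 1/2, a_4 = 1, a_5 = -13/40.

a_(n+2) = (-2 n(n-1) + n - 4) / ((n+1)(n+2)) * a_n; check: a_0 = 1, a_1 = -1, a_2 = -2, a_3 = 1/2, a_4 = 1, a_5 = -13/40


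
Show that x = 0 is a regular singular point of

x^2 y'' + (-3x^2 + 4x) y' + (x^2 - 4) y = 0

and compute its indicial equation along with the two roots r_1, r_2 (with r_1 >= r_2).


Divide by x^2 to reach normal form y'' + P_1(x) y' + P_2(x) y = 0 with P_1(x) = -3 + 4/x and P_2(x) = 1 - 4/x^2.
x = 0 is a singular point because the y'-coefficient -3 + 4/x has a pole at x = 0 and the y-coefficient 1 - 4/x^2 has a pole at x = 0.
It is a regular singular point because x P_1(x) = p(x) = 4 - 3x and x^2 P_2(x) = q(x) = x^2 - 4 are polynomials, hence analytic at x = 0.
p(0) = 4,  q(0) = -4.
Indicial equation: r(r-1) + p(0) r + q(0) = 0, i.e. r^2 + (p(0) - 1) r + q(0) = 0, i.e. r^2 + 3 r - 4 = 0.
Discriminant: (3)^2 - 4(-4) = 25, so r = (-3 ± 5)/2.
Solving: r_1 = 1, r_2 = -4.

indicial: r^2 + 3 r - 4 = 0; roots r_1 = 1, r_2 = -4


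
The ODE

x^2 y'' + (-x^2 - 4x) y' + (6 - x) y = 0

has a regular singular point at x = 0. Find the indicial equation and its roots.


Divide by x^2 to reach normal form y'' + P_1(x) y' + P_2(x) y = 0 with P_1(x) = -1 - 4/x and P_2(x) = -1/x + 6/x^2.
x = 0 is a singular point because the y'-coefficient -1 - 4/x has a pole at x = 0 and the y-coefficient -1/x + 6/x^2 has a pole at x = 0.
It is a regular singular point because x P_1(x) = p(x) = -x - 4 and x^2 P_2(x) = q(x) = 6 - x are polynomials, hence analytic at x = 0.
p(0) = -4,  q(0) = 6.
Indicial equation: r(r-1) + p(0) r + q(0) = 0, i.e. r^2 + (p(0) - 1) r + q(0) = 0, i.e. r^2 - 5 r + 6 = 0.
Discriminant: (-5)^2 - 4(6) = 1, so r = (5 ± 1)/2.
Solving: r_1 = 3, r_2 = 2.

indicial: r^2 - 5 r + 6 = 0; roots r_1 = 3, r_2 = 2


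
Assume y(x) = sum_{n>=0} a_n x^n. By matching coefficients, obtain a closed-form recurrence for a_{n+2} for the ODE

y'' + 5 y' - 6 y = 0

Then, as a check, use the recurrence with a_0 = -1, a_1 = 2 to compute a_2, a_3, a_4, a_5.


Substitute y = sum_n a_n x^n.
y''(x) has coefficient (n+2)(n+1) a_{n+2} at x^n;
5 y'(x) has coefficient 5 (n+1) a_{n+1} at x^n;
-6 y(x) has coefficient -6 a_n at x^n.
Matching x^n: (n+2)(n+1) a_{n+2} + 5 (n+1) a_{n+1} - 6 a_n = 0.
Thus a_{n+2} = [-5 (n+1) a_{n+1} + 6 a_n] / ((n+1)(n+2)).

Check with a_0 = -1, a_1 = 2 (apply the recurrence for n = 0, 1, 2, 3): a_0 = -1, a_1 = 2, a_2 = -8, a_3 = 46/3, a_4 = -139/6, a_5 = 833/30.

a_(n+2) = [-5 (n+1) a_(n+1) + 6 a_n] / ((n+1)(n+2)); check: a_0 = -1, a_1 = 2, a_2 = -8, a_3 = 46/3, a_4 = -139/6, a_5 = 833/30


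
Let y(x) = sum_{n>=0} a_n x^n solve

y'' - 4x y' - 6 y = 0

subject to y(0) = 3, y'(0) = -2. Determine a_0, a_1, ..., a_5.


Ansatz: y(x) = sum_{n>=0} a_n x^n, so y'(x) = sum_{n>=1} n a_n x^(n-1) and y''(x) = sum_{n>=2} n(n-1) a_n x^(n-2).
Substitute into P(x) y'' + Q(x) y' + R(x) y = 0 with P(x) = 1, Q(x) = -4x, R(x) = -6, and match powers of x.
Initial conditions: a_0 = 3, a_1 = -2.
Setting the coefficient of each power of x to zero and solving order by order (substituting the coefficients already found):
  x^0: 2 a_2 - 6 a_0 = 0  ->  2 a_2 = 6 a_0 = 18  ->  a_2 = 9
  x^1: 6 a_3 - 10 a_1 = 0  ->  6 a_3 = 10 a_1 = -20  ->  a_3 = -10/3
  x^2: 12 a_4 - 14 a_2 = 0  ->  12 a_4 = 14 a_2 = 126  ->  a_4 = 21/2
  x^3: 20 a_5 - 18 a_3 = 0  ->  20 a_5 = 18 a_3 = -60  ->  a_5 = -3
Truncated series: y(x) = 3 - 2 x + 9 x^2 - (10/3) x^3 + (21/2) x^4 - 3 x^5 + O(x^6).

a_0 = 3; a_1 = -2; a_2 = 9; a_3 = -10/3; a_4 = 21/2; a_5 = -3


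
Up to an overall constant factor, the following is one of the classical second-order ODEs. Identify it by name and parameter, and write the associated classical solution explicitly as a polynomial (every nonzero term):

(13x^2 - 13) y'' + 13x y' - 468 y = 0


All three coefficients share the factor -13; dividing through by -13 gives  (1 - x^2) y'' - x y' + 36 y = 0.
This matches the Chebyshev equation (1 - x^2) y'' - x y' + n^2 y = 0 (note the -x y' term, not -2x y') with n^2 = 36, so n = 6; the polynomial solution is T_6(x).
With y = sum_k a_k x^k, matching x^k gives (k+2)(k+1) a_{k+2} = (k^2 - n^2) a_k = (k - 6)(k + 6) a_k. The right side vanishes at k = 6, so the series with the parity of 6 terminates at degree 6.
Standard normalization: leading coefficient of T_n is 2^(n-1), so a_6 = 2^5 = 32. Work downward with a_k = (k+1)(k+2) a_{k+2} / ((k - 6)(k + 6)):
  a_4 = (5)(6)(32) / ((4 - 6)(4 + 6)) = 960/(-20) = -48
  a_2 = (3)(4)(-48) / ((2 - 6)(2 + 6)) = -576/(-32) = 18
  a_0 = (1)(2)(18) / ((0 - 6)(0 + 6)) = 36/(-36) = -1
Hence T_6(x) = 32 x^6 - 48 x^4 + 18 x^2 - 1.

T_6(x); series = 32 x^6 - 48 x^4 + 18 x^2 - 1
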